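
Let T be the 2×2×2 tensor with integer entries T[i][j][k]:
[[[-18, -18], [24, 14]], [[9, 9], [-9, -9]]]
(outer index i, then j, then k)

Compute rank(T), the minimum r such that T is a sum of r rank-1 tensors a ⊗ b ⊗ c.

2

Lower bound: in the mode-3 unfolding of T (rows indexed by k, columns by (i,j)) the 2×2 minor on rows k ∈ {0, 1}, columns (i,j) ∈ {(0,0), (0,1)} is det [[-18, 24], [-18, 14]] = 180 ≠ 0, so that unfolding has rank ≥ 2 and hence rank(T) ≥ 2 (CP rank is at least every unfolding rank, though it can be larger).
Upper bound: with S_k = T[:,:,k], the two rank-1 terms a₁b₁ᵀ, a₂b₂ᵀ are the rank-1 members of the pencil x·S₀ + y·S₁.
det(x·S₀ + y·S₁) is −54·x² − 18·xy + 36·y² = (-18)·(3·x − 2·y)(x + y), vanishing at (x:y) = (2:3) and (1:-1).
M₁ = 2·S₀ + 3·S₁ = [[-90, 90], [45, -45]] = (-45)·[2, -1][1, -1]ᵀ and M₂ = S₀ − S₁ = [[0, 10], [0, 0]] = 10·[1, 0][0, 1]ᵀ, so take a₁ = [2, -1], b₁ = [1, -1], a₂ = [1, 0], b₂ = [0, 1].
Each slice is an integer combination of E₁ = a₁b₁ᵀ and E₂ = a₂b₂ᵀ: S₀ = −9·E₁ + 6·E₂, S₁ = −9·E₁ − 4·E₂; reading off coefficients, c₁ = [-9, -9] and c₂ = [6, -4].
Hence T = [2, -1] ⊗ [1, -1] ⊗ [-9, -9] + [1, 0] ⊗ [0, 1] ⊗ [6, -4], so rank(T) ≤ 2.
These bounds meet, so rank(T) = 2.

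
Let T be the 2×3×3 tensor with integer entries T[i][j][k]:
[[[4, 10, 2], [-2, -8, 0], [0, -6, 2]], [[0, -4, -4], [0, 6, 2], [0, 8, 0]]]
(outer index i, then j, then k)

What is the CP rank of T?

Lower bound: the mode-3 unfolding of T (rows indexed by k, columns by (i,j) = (0,0), (0,1), (0,2), (1,0), (1,1), (1,2)) is [[4, -2, 0, 0, 0, 0], [10, -8, -6, -4, 6, 8], [2, 0, 2, -4, 2, 0]].
There the 3×3 minor on rows k ∈ {0, 1, 2}, columns (i,j) ∈ {(0,0), (0,1), (1,0)} is det [[4, -2, 0], [10, -8, -4], [2, 0, -4]] = 64 ≠ 0, so this unfolding has rank ≥ 3; CP rank is at least every unfolding rank, so rank(T) ≥ 3. (This is only a lower bound: in general the CP rank may exceed every unfolding rank, so we still need to exhibit 3 rank-1 terms summing to T.)
Upper bound: T is a sum of 3 rank-1 terms, T = (1, -2) ⊗ (1, -1, -1) ⊗ (0, 2, 2) + (1, -1) ⊗ (0, 1, 2) ⊗ (0, -2, 2) + (1, 0) ⊗ (2, -1, 0) ⊗ (2, 4, 0) (one valid choice — decompositions are not unique — normalised so each a, b is primitive with positive first nonzero entry; check it by expanding all entries), so rank(T) ≤ 3.
These bounds meet, so rank(T) = 3.

3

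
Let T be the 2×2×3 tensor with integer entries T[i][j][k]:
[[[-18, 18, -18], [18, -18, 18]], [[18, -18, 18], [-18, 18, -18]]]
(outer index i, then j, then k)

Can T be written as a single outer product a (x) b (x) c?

Yes

The mode-1 fibre T[:,0,0] = [-18, 18] gives a = [1, -1] (primitive direction); the mode-2 fibre T[0,:,0] = [-18, 18] gives b = [1, -1]; then c[k] = T[0,0,k] / (a[0]·b[0]) = [-18, 18, -18] / 1 = [-18, 18, -18].
Expanding [1, -1] (x) [1, -1] (x) [-18, 18, -18] reproduces all 12 entries of T, so T = [1, -1] (x) [1, -1] (x) [-18, 18, -18] and rank(T) ≤ 1.
Equivalently every frontal slice T[:,:,k] is c[k] times the rank-1 matrix [1, -1] (x) [1, -1]. So T has rank 1 (it is nonzero).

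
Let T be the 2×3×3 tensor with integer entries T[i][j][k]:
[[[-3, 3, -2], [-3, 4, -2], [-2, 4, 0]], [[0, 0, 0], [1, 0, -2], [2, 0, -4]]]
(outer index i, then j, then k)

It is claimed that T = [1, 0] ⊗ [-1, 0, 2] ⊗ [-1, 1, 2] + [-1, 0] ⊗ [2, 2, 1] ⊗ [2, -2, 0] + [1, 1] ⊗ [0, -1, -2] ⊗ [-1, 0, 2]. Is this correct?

Yes

Reconstruct entrywise from the claimed factors. For example, T[0,1,0] = -3 and Σₗ aₗ[0]bₗ[1]cₗ[0] = (1)·(0)·(-1) + (-1)·(2)·(2) + (1)·(-1)·(-1) = -3; checking all 18 entries, every one matches. The claim holds.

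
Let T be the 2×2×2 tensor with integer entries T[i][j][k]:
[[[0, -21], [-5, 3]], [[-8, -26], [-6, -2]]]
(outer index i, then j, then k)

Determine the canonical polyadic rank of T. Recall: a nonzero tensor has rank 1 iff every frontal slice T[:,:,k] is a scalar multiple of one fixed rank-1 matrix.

2

Lower bound: the mode-2 unfolding of T (rows indexed by j, columns by (i,k) = (0,0), (0,1), (1,0), (1,1)) is [[0, -21, -8, -26], [-5, 3, -6, -2]].
There the 2×2 minor on rows j ∈ {0, 1}, columns (i,k) ∈ {(0,0), (0,1)} is det [[0, -21], [-5, 3]] = -105 ≠ 0, so this unfolding has rank ≥ 2; CP rank is at least every unfolding rank, so rank(T) ≥ 2. (This is only a lower bound: in general the CP rank may exceed every unfolding rank, so we still need to exhibit 2 rank-1 terms summing to T.)
Upper bound — finding two terms. Write S_k = T[:,:,k] for the frontal slices: S₀ = [[0, -5], [-8, -6]], S₁ = [[-21, 3], [-26, -2]].
If T = a₁ ⊗ b₁ ⊗ c₁ + a₂ ⊗ b₂ ⊗ c₂ then each S_k = c₁[k]·a₁b₁ᵀ + c₂[k]·a₂b₂ᵀ. S₀ and S₁ are linearly independent, so a₁b₁ᵀ and a₂b₂ᵀ must span the same plane of matrices: they are the rank-1 matrices of the form x·S₀ + y·S₁.
det(x·S₀ + y·S₁) is −40·x² + 20·xy + 120·y² = (-20)·(2·x + 3·y)(x − 2·y), vanishing at (x:y) = (3:-2) and (2:1).
M₁ = 3·S₀ − 2·S₁ = [[42, -21], [28, -14]] = 7·[3, 2][2, -1]ᵀ and M₂ = 2·S₀ + S₁ = [[-21, -7], [-42, -14]] = (-7)·[1, 2][3, 1]ᵀ, so take a₁ = [3, 2], b₁ = [2, -1], a₂ = [1, 2], b₂ = [3, 1].
Each slice is an integer combination of E₁ = a₁b₁ᵀ and E₂ = a₂b₂ᵀ: S₀ = E₁ − 2·E₂, S₁ = −2·E₁ − 3·E₂; reading off coefficients, c₁ = [1, -2] and c₂ = [-2, -3].
Hence T = [3, 2] ⊗ [2, -1] ⊗ [1, -2] + [1, 2] ⊗ [3, 1] ⊗ [-2, -3], so rank(T) ≤ 2.
These bounds meet, so rank(T) = 2.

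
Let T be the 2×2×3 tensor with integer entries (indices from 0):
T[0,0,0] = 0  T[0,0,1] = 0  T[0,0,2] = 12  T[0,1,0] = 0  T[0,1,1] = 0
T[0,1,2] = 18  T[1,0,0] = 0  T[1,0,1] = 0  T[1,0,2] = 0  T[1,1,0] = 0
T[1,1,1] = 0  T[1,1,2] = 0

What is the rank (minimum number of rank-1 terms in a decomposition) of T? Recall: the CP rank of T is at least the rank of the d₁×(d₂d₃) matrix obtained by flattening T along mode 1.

Lower bound: T ≠ 0 (e.g. T[0,0,2] = 12), so rank(T) ≥ 1.
Upper bound: if T = a ⊗ b ⊗ c then every fibre of T is a multiple of the corresponding factor, so read the factors off the fibres through the nonzero entry T[0,0,2] = 12.
The mode-1 fibre T[:,0,2] = [12, 0] gives a = (1, 0) (primitive direction); the mode-2 fibre T[0,:,2] = [12, 18] gives b = (2, 3); then c[k] = T[0,0,k] / (a[0]·b[0]) = [0, 0, 12] / 2 = (0, 0, 6).
Expanding (1, 0) ⊗ (2, 3) ⊗ (0, 0, 6) reproduces all 12 entries of T, so T = (1, 0) ⊗ (2, 3) ⊗ (0, 0, 6) and rank(T) ≤ 1.
These bounds meet, so rank(T) = 1.
Check entry T[1,0,2] = 0: (0)·(2)·(6) = 0.

1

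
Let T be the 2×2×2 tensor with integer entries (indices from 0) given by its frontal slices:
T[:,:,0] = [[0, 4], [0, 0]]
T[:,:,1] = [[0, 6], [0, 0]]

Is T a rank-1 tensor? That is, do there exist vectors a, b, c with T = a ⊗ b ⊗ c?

If T = a ⊗ b ⊗ c then every fibre of T is a multiple of the corresponding factor, so read the factors off the fibres through the nonzero entry T[0,1,0] = 4.
The mode-1 fibre T[:,1,0] = [4, 0] gives a = (1, 0) (primitive direction); the mode-2 fibre T[0,:,0] = [0, 4] gives b = (0, 1); then c[k] = T[0,1,k] / (a[0]·b[1]) = [4, 6] / 1 = (4, 6).
Expanding (1, 0) ⊗ (0, 1) ⊗ (4, 6) reproduces all 8 entries of T, so T = (1, 0) ⊗ (0, 1) ⊗ (4, 6) and rank(T) ≤ 1.
Equivalently every frontal slice T[:,:,k] is c[k] times the rank-1 matrix (1, 0) ⊗ (0, 1). So T has rank 1 (it is nonzero).

Yes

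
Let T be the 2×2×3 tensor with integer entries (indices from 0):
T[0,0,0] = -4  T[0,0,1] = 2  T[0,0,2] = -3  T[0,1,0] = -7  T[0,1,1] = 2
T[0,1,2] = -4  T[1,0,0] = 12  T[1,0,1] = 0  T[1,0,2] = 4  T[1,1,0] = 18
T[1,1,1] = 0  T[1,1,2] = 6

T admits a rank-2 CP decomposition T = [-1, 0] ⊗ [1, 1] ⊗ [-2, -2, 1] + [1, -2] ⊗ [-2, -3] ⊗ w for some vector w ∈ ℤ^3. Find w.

Subtract the known terms from T to get the rank-1 residual R = [1, -2] ⊗ [-2, -3] ⊗ w, so R[i,j,k] = a[i]·b[j]·w[k]. Pick indices with nonzero a[0]·b[0] = (1)·(-2) = -2. Only the fibre through (0,0,·) is needed: R[0,0,:] = T[0,0,:] − Σₗ aₗ[0]bₗ[0]cₗ = [-4, 2, -3] − (-1)·(1)·[-2, -2, 1] = [-6, 0, -2]. Then w[k] = R[0,0,k] / -2 for each k, giving w = [-6, 0, -2] / -2 = [3, 0, 1].

w = [3, 0, 1]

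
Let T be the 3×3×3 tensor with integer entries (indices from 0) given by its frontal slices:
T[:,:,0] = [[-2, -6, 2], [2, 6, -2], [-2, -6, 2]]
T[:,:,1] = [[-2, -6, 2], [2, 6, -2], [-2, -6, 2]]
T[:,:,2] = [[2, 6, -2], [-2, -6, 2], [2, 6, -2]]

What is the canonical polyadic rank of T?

1

Lower bound: T ≠ 0 (e.g. T[0,0,0] = -2), so rank(T) ≥ 1.
Upper bound: if T = a (x) b (x) c then every fibre of T is a multiple of the corresponding factor, so read the factors off the fibres through the nonzero entry T[0,0,0] = -2.
The mode-1 fibre T[:,0,0] = [-2, 2, -2] gives a = [1, -1, 1] (primitive direction); the mode-2 fibre T[0,:,0] = [-2, -6, 2] gives b = [1, 3, -1]; then c[k] = T[0,0,k] / (a[0]·b[0]) = [-2, -2, 2] / 1 = [-2, -2, 2].
Expanding [1, -1, 1] (x) [1, 3, -1] (x) [-2, -2, 2] reproduces all 27 entries of T, so T = [1, -1, 1] (x) [1, 3, -1] (x) [-2, -2, 2] and rank(T) ≤ 1.
These bounds meet, so rank(T) = 1.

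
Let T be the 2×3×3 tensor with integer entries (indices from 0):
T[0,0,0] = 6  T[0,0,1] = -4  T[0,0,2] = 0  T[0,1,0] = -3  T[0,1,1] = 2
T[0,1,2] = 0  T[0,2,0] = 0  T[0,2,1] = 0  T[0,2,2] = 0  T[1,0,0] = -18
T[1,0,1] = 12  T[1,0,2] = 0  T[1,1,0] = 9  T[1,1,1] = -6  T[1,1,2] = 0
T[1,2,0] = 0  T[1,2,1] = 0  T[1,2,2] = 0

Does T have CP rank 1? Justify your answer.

The mode-1 fibre T[:,0,0] = [6, -18] gives a = [1, -3] (primitive direction); the mode-2 fibre T[0,:,0] = [6, -3, 0] gives b = [2, -1, 0]; then c[k] = T[0,0,k] / (a[0]·b[0]) = [6, -4, 0] / 2 = [3, -2, 0].
Expanding [1, -3] ∘ [2, -1, 0] ∘ [3, -2, 0] reproduces all 18 entries of T, so T = [1, -3] ∘ [2, -1, 0] ∘ [3, -2, 0] and rank(T) ≤ 1.
Equivalently every frontal slice T[:,:,k] is c[k] times the rank-1 matrix [1, -3] ∘ [2, -1, 0]. So T has rank 1 (it is nonzero).

Yes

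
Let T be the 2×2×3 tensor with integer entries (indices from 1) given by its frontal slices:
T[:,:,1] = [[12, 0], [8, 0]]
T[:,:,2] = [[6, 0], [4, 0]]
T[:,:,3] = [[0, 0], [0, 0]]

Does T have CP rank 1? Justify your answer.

Yes

If T = a (x) b (x) c then every fibre of T is a multiple of the corresponding factor, so read the factors off the fibres through the nonzero entry T[1,1,1] = 12.
The mode-1 fibre T[:,1,1] = [12, 8] gives a = (3, 2) (primitive direction); the mode-2 fibre T[1,:,1] = [12, 0] gives b = (1, 0); then c[k] = T[1,1,k] / (a[1]·b[1]) = [12, 6, 0] / 3 = (4, 2, 0).
Expanding (3, 2) (x) (1, 0) (x) (4, 2, 0) reproduces all 12 entries of T, so T = (3, 2) (x) (1, 0) (x) (4, 2, 0) and rank(T) ≤ 1.
Equivalently every frontal slice T[:,:,k] is c[k] times the rank-1 matrix (3, 2) (x) (1, 0). So T has rank 1 (it is nonzero).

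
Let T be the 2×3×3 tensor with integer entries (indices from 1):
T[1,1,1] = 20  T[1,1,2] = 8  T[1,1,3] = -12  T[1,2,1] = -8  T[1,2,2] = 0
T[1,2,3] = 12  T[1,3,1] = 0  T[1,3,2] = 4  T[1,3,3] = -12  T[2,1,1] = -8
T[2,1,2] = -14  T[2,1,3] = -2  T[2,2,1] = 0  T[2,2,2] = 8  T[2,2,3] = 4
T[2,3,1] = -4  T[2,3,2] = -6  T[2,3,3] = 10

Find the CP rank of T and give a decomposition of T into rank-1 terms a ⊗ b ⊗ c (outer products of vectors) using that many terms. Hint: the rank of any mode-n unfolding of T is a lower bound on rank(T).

rank(T) = 3

Lower bound: the mode-2 unfolding of T (rows indexed by j, columns by (i,k) = (1,1), (1,2), (1,3), (2,1), (2,2), (2,3)) is [[20, 8, -12, -8, -14, -2], [-8, 0, 12, 0, 8, 4], [0, 4, -12, -4, -6, 10]].
There the 3×3 minor on rows j ∈ {1, 2, 3}, columns (i,k) ∈ {(1,1), (1,2), (1,3)} is det [[20, 8, -12], [-8, 0, 12], [0, 4, -12]] = -1344 ≠ 0, so this unfolding has rank ≥ 3; CP rank is at least every unfolding rank, so rank(T) ≥ 3. (Flattening ranks never certify an upper bound on CP rank; for that we must actually write T with 3 rank-1 terms.)
Upper bound: T is a sum of 3 rank-1 terms, T = [1, -1] ⊗ [2, -1, 2] ⊗ [4, 4, -4] + [1, 1] ⊗ [1, -1, 0] ⊗ [4, -4, -8] + [2, -1] ⊗ [1, 0, -1] ⊗ [4, 2, 2] (written with every a and b primitive with positive leading entry and the scale carried by c; CP decompositions are not unique, and this one is verified by expanding entrywise), so rank(T) ≤ 3.
These bounds meet, so rank(T) = 3.
Check entry T[1,1,2] = 8: (1)·(2)·(4) + (1)·(1)·(-4) + (2)·(1)·(2) = 8.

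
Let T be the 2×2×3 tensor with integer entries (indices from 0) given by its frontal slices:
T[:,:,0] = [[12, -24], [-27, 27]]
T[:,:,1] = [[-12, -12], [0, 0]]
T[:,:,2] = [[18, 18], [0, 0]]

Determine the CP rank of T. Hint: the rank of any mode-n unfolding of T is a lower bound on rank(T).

2

Lower bound: the mode-1 unfolding of T (rows indexed by i, columns by (j,k) = (0,0), (0,1), (0,2), (1,0), (1,1), (1,2)) is [[12, -12, 18, -24, -12, 18], [-27, 0, 0, 27, 0, 0]].
There the 2×2 minor on rows i ∈ {0, 1}, columns (j,k) ∈ {(0,0), (0,1)} is det [[12, -12], [-27, 0]] = -324 ≠ 0, so this unfolding has rank ≥ 2; CP rank is at least every unfolding rank, so rank(T) ≥ 2. (This is only a lower bound: in general the CP rank may exceed every unfolding rank, so we still need to exhibit 2 rank-1 terms summing to T.)
Upper bound — finding two terms. Write S_k = T[:,:,k] for the frontal slices: S₀ = [[12, -24], [-27, 27]], S₁ = [[-12, -12], [0, 0]], S₂ = [[18, 18], [0, 0]].
If T = a₁ ⊗ b₁ ⊗ c₁ + a₂ ⊗ b₂ ⊗ c₂ then each S_k = c₁[k]·a₁b₁ᵀ + c₂[k]·a₂b₂ᵀ. S₀ and S₁ are linearly independent, so a₁b₁ᵀ and a₂b₂ᵀ must span the same plane of matrices: they are the rank-1 matrices of the form x·S₀ + y·S₁.
det(x·S₀ + y·S₁) is −324·x² − 648·xy = (-324)·(x + 2·y)(x), vanishing at (x:y) = (2:-1) and (0:1).
M₁ = 2·S₀ − S₁ = [[36, -36], [-54, 54]] = 18·(2, -3)(1, -1)ᵀ and M₂ = S₁ = [[-12, -12], [0, 0]] = (-12)·(1, 0)(1, 1)ᵀ, so take a₁ = (2, -3), b₁ = (1, -1), a₂ = (1, 0), b₂ = (1, 1).
Each slice is an integer combination of E₁ = a₁b₁ᵀ and E₂ = a₂b₂ᵀ: S₀ = 9·E₁ − 6·E₂, S₁ = −12·E₂, S₂ = 18·E₂; reading off coefficients, c₁ = (9, 0, 0) and c₂ = (-6, -12, 18).
Hence T = (2, -3) ⊗ (1, -1) ⊗ (9, 0, 0) + (1, 0) ⊗ (1, 1) ⊗ (-6, -12, 18), so rank(T) ≤ 2.
These bounds meet, so rank(T) = 2.
Check entry T[1,1,2] = 0: (-3)·(-1)·(0) + (0)·(1)·(18) = 0.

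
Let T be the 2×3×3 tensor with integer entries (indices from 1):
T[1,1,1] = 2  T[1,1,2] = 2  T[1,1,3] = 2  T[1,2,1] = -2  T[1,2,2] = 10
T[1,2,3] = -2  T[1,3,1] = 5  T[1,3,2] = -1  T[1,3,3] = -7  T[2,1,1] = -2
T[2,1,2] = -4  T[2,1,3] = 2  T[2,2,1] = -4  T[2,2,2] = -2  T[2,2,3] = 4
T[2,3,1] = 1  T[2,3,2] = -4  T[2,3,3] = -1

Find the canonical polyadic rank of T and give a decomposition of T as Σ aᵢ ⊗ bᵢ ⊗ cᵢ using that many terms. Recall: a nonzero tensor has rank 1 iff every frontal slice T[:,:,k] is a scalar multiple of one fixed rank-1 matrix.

Lower bound: the mode-3 unfolding of T (rows indexed by k, columns by (i,j) = (1,1), (1,2), (1,3), (2,1), (2,2), (2,3)) is [[2, -2, 5, -2, -4, 1], [2, 10, -1, -4, -2, -4], [2, -2, -7, 2, 4, -1]].
There the 3×3 minor on rows k ∈ {1, 2, 3}, columns (i,j) ∈ {(1,1), (1,2), (1,3)} is det [[2, -2, 5], [2, 10, -1], [2, -2, -7]] = -288 ≠ 0, so this unfolding has rank ≥ 3; CP rank is at least every unfolding rank, so rank(T) ≥ 3. (Flattening ranks never certify an upper bound on CP rank; for that we must actually write T with 3 rank-1 terms.)
Upper bound: T is a sum of 3 rank-1 terms, T = (1, -1) ⊗ (2, 2, 1) ⊗ (1, 2, -1) + (1, 0) ⊗ (2, -2, -1) ⊗ (0, -1, 2) + (2, 1) ⊗ (0, 1, -1) ⊗ (-2, 2, 2) (written with every a and b primitive with positive leading entry and the scale carried by c; CP decompositions are not unique, and this one is verified by expanding entrywise), so rank(T) ≤ 3.
These bounds meet, so rank(T) = 3.

rank(T) = 3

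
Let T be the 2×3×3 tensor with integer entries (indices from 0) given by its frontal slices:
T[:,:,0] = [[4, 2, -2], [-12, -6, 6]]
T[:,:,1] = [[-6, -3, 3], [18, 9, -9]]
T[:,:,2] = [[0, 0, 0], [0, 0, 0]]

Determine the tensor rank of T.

Lower bound: T ≠ 0 (e.g. T[0,0,0] = 4), so rank(T) ≥ 1.
Upper bound: if T = a ∘ b ∘ c then every fibre of T is a multiple of the corresponding factor, so read the factors off the fibres through the nonzero entry T[0,0,0] = 4.
The mode-1 fibre T[:,0,0] = [4, -12] gives a = [1, -3] (primitive direction); the mode-2 fibre T[0,:,0] = [4, 2, -2] gives b = [2, 1, -1]; then c[k] = T[0,0,k] / (a[0]·b[0]) = [4, -6, 0] / 2 = [2, -3, 0].
Expanding [1, -3] ∘ [2, 1, -1] ∘ [2, -3, 0] reproduces all 18 entries of T, so T = [1, -3] ∘ [2, 1, -1] ∘ [2, -3, 0] and rank(T) ≤ 1.
These bounds meet, so rank(T) = 1.

1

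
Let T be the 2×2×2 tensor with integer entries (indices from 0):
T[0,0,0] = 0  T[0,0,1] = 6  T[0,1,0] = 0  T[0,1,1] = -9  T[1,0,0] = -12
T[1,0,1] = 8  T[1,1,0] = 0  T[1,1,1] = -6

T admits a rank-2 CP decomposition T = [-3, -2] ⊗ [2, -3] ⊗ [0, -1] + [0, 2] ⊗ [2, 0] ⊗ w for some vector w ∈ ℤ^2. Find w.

Subtract the known terms from T to get the rank-1 residual R = [0, 2] ⊗ [2, 0] ⊗ w, so R[i,j,k] = a[i]·b[j]·w[k]. Pick indices with nonzero a[1]·b[0] = (2)·(2) = 4. Only the fibre through (1,0,·) is needed: R[1,0,:] = T[1,0,:] − Σₗ aₗ[1]bₗ[0]cₗ = [-12, 8] − (-2)·(2)·[0, -1] = [-12, 4]. Then w[k] = R[1,0,k] / 4 for each k, giving w = [-12, 4] / 4 = [-3, 1].

w = [-3, 1]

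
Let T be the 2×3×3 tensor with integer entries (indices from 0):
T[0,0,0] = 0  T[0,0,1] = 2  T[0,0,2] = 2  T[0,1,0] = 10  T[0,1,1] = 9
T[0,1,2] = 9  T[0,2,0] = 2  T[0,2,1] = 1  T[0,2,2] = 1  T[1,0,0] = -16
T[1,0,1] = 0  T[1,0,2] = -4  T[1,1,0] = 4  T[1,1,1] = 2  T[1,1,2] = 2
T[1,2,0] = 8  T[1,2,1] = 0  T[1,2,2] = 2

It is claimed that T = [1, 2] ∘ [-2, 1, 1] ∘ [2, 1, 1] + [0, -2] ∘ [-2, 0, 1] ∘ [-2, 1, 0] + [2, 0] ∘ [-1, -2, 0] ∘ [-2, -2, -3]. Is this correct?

No

Reconstruct entry (0,0,2) from the claimed factors: Σₗ aₗ[0]bₗ[0]cₗ[2] = (1)·(-2)·(1) + (0)·(-2)·(0) + (2)·(-1)·(-3) = 4, but T[0,0,2] = 2. The claim is false.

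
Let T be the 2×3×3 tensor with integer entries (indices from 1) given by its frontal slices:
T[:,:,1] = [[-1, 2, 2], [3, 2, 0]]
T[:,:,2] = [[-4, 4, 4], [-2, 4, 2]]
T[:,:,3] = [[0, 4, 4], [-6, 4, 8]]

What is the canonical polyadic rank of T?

Lower bound: the mode-2 unfolding of T (rows indexed by j, columns by (i,k) = (1,1), (1,2), (1,3), (2,1), (2,2), (2,3)) is [[-1, -4, 0, 3, -2, -6], [2, 4, 4, 2, 4, 4], [2, 4, 4, 0, 2, 8]].
There the 3×3 minor on rows j ∈ {1, 2, 3}, columns (i,k) ∈ {(1,1), (1,2), (2,1)} is det [[-1, -4, 3], [2, 4, 2], [2, 4, 0]] = -8 ≠ 0, so this unfolding has rank ≥ 3; CP rank is at least every unfolding rank, so rank(T) ≥ 3. (Unfolding ranks only ever bound the CP rank from below — rank(T) can be strictly larger than all of them — so the matching upper bound has to come from an explicit 3-term decomposition.)
Upper bound: T is a sum of 3 rank-1 terms, T = [0, 1] ⊗ [2, 0, -1] ⊗ [2, 2, -4] + [1, 1] ⊗ [1, -2, -2] ⊗ [-1, -2, -2] + [1, 2] ⊗ [1, 0, 0] ⊗ [0, -2, 2] (written with every a and b primitive with positive leading entry and the scale carried by c; CP decompositions are not unique, and this one is verified by expanding entrywise), so rank(T) ≤ 3.
These bounds meet, so rank(T) = 3.

3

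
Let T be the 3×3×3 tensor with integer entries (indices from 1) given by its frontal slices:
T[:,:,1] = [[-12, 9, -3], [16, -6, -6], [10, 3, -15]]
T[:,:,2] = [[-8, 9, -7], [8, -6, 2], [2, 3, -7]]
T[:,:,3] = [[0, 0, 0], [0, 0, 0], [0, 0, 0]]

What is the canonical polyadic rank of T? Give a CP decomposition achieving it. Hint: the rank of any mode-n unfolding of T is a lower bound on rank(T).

Lower bound: the mode-1 unfolding of T (rows indexed by i, columns by (j,k) = (1,1), (1,2), (1,3), (2,1), (2,2), (2,3), (3,1), (3,2), (3,3)) is [[-12, -8, 0, 9, 9, 0, -3, -7, 0], [16, 8, 0, -6, -6, 0, -6, 2, 0], [10, 2, 0, 3, 3, 0, -15, -7, 0]].
There the 2×2 minor on rows i ∈ {1, 2}, columns (j,k) ∈ {(1,1), (1,2)} is det [[-12, -8], [16, 8]] = 32 ≠ 0, so this unfolding has rank ≥ 2; CP rank is at least every unfolding rank, so rank(T) ≥ 2. (Unfolding ranks only ever bound the CP rank from below — rank(T) can be strictly larger than all of them — so the matching upper bound has to come from an explicit 2-term decomposition.)
Upper bound — finding two terms. Write S_k = T[:,:,k] for the frontal slices: S₁ = [[-12, 9, -3], [16, -6, -6], [10, 3, -15]], S₂ = [[-8, 9, -7], [8, -6, 2], [2, 3, -7]], S₃ = [[0, 0, 0], [0, 0, 0], [0, 0, 0]].
If T = a₁ ⊗ b₁ ⊗ c₁ + a₂ ⊗ b₂ ⊗ c₂ then each S_k = c₁[k]·a₁b₁ᵀ + c₂[k]·a₂b₂ᵀ. S₁ and S₂ are linearly independent, so a₁b₁ᵀ and a₂b₂ᵀ must span the same plane of matrices: they are the rank-1 matrices of the form x·S₁ + y·S₂.
The 2×2 minor of x·S₁ + y·S₂ on rows {1,2}, columns {1,2} is −72·x² − 96·xy − 24·y² = (-24)·(x + y)(3·x + y), vanishing at (x:y) = (1:-1) and (1:-3).
M₁ = S₁ − S₂ = [[-4, 0, 4], [8, 0, -8], [8, 0, -8]] = (-4)·(1, -2, -2)(1, 0, -1)ᵀ and M₂ = S₁ − 3·S₂ = [[12, -18, 18], [-8, 12, -12], [4, -6, 6]] = 2·(3, -2, 1)(2, -3, 3)ᵀ, so take a₁ = (1, -2, -2), b₁ = (1, 0, -1), a₂ = (3, -2, 1), b₂ = (2, -3, 3).
Each slice is an integer combination of E₁ = a₁b₁ᵀ and E₂ = a₂b₂ᵀ: S₁ = −6·E₁ − E₂, S₂ = −2·E₁ − E₂, S₃ = 0; reading off coefficients, c₁ = (-6, -2, 0) and c₂ = (-1, -1, 0).
Hence T = (1, -2, -2) ⊗ (1, 0, -1) ⊗ (-6, -2, 0) + (3, -2, 1) ⊗ (2, -3, 3) ⊗ (-1, -1, 0), so rank(T) ≤ 2.
These bounds meet, so rank(T) = 2.
Check entry T[3,3,2] = -7: (-2)·(-1)·(-2) + (1)·(3)·(-1) = -7.

rank(T) = 2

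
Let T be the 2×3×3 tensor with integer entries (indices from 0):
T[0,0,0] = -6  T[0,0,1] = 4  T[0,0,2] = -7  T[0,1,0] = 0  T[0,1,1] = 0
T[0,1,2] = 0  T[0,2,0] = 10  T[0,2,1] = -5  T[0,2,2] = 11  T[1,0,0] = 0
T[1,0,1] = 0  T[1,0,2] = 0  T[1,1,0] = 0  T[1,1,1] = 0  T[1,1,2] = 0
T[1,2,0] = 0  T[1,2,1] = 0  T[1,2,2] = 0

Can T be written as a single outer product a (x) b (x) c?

The mode-3 unfolding of T (rows indexed by k, columns by (i,j) = (0,0), (0,1), (0,2), (1,0), (1,1), (1,2)) is [[-6, 0, 10, 0, 0, 0], [4, 0, -5, 0, 0, 0], [-7, 0, 11, 0, 0, 0]].
There the 2×2 minor on rows k ∈ {0, 1}, columns (i,j) ∈ {(0,0), (0,2)} is det [[-6, 10], [4, -5]] = -10 ≠ 0, so this unfolding has rank ≥ 2; CP rank is at least every unfolding rank, so rank(T) ≥ 2.
In particular rank(T) ≥ 2 > 1, so T is not rank-1.

No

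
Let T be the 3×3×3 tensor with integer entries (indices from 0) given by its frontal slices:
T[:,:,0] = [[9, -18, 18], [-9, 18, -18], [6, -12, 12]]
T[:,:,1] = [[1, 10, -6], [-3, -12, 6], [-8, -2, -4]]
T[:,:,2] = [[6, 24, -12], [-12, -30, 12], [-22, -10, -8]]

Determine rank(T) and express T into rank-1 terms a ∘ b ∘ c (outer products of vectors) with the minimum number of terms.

Lower bound: the mode-3 unfolding of T (rows indexed by k, columns by (i,j) = (0,0), (0,1), (0,2), (1,0), (1,1), (1,2), (2,0), (2,1), (2,2)) is [[9, -18, 18, -9, 18, -18, 6, -12, 12], [1, 10, -6, -3, -12, 6, -8, -2, -4], [6, 24, -12, -12, -30, 12, -22, -10, -8]].
There the 2×2 minor on rows k ∈ {0, 1}, columns (i,j) ∈ {(0,0), (0,1)} is det [[9, -18], [1, 10]] = 108 ≠ 0, so this unfolding has rank ≥ 2; CP rank is at least every unfolding rank, so rank(T) ≥ 2. (This is only a lower bound: in general the CP rank may exceed every unfolding rank, so we still need to exhibit 2 rank-1 terms summing to T.)
Upper bound — finding two terms. Write S_k = T[:,:,k] for the frontal slices: S₀ = [[9, -18, 18], [-9, 18, -18], [6, -12, 12]], S₁ = [[1, 10, -6], [-3, -12, 6], [-8, -2, -4]], S₂ = [[6, 24, -12], [-12, -30, 12], [-22, -10, -8]].
If T = a₁ ∘ b₁ ∘ c₁ + a₂ ∘ b₂ ∘ c₂ then each S_k = c₁[k]·a₁b₁ᵀ + c₂[k]·a₂b₂ᵀ. S₀ and S₁ are linearly independent, so a₁b₁ᵀ and a₂b₂ᵀ must span the same plane of matrices: they are the rank-1 matrices of the form x·S₀ + y·S₁.
The 2×2 minor of x·S₀ + y·S₁ on rows {0,1}, columns {0,1} is −54·xy + 18·y² = (-18)·(3·x − y)(y), vanishing at (x:y) = (1:3) and (1:0).
M₁ = S₀ + 3·S₁ = [[12, 12, 0], [-18, -18, 0], [-18, -18, 0]] = 6·(2, -3, -3)(1, 1, 0)ᵀ and M₂ = S₀ = [[9, -18, 18], [-9, 18, -18], [6, -12, 12]] = 3·(3, -3, 2)(1, -2, 2)ᵀ, so take a₁ = (2, -3, -3), b₁ = (1, 1, 0), a₂ = (3, -3, 2), b₂ = (1, -2, 2).
Each slice is an integer combination of E₁ = a₁b₁ᵀ and E₂ = a₂b₂ᵀ: S₀ = 3·E₂, S₁ = 2·E₁ − E₂, S₂ = 6·E₁ − 2·E₂; reading off coefficients, c₁ = (0, 2, 6) and c₂ = (3, -1, -2).
Hence T = (2, -3, -3) ∘ (1, 1, 0) ∘ (0, 2, 6) + (3, -3, 2) ∘ (1, -2, 2) ∘ (3, -1, -2), so rank(T) ≤ 2.
These bounds meet, so rank(T) = 2.

rank(T) = 2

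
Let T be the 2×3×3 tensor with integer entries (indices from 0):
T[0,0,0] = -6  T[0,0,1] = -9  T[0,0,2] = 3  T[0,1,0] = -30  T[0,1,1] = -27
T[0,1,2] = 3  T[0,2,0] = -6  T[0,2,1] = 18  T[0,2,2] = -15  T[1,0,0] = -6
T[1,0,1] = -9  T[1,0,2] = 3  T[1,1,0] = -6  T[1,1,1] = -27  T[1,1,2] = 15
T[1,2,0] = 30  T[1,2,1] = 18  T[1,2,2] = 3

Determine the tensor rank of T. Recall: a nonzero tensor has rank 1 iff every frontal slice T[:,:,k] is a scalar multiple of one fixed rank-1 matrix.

2

Lower bound: the mode-1 unfolding of T (rows indexed by i, columns by (j,k) = (0,0), (0,1), (0,2), (1,0), (1,1), (1,2), (2,0), (2,1), (2,2)) is [[-6, -9, 3, -30, -27, 3, -6, 18, -15], [-6, -9, 3, -6, -27, 15, 30, 18, 3]].
There the 2×2 minor on rows i ∈ {0, 1}, columns (j,k) ∈ {(0,0), (1,0)} is det [[-6, -30], [-6, -6]] = -144 ≠ 0, so this unfolding has rank ≥ 2; CP rank is at least every unfolding rank, so rank(T) ≥ 2. (This is only a lower bound: in general the CP rank may exceed every unfolding rank, so we still need to exhibit 2 rank-1 terms summing to T.)
Upper bound — finding two terms. Write S_k = T[:,:,k] for the frontal slices: S₀ = [[-6, -30, -6], [-6, -6, 30]], S₁ = [[-9, -27, 18], [-9, -27, 18]], S₂ = [[3, 3, -15], [3, 15, 3]].
If T = a₁ ⊗ b₁ ⊗ c₁ + a₂ ⊗ b₂ ⊗ c₂ then each S_k = c₁[k]·a₁b₁ᵀ + c₂[k]·a₂b₂ᵀ. S₀ and S₁ are linearly independent, so a₁b₁ᵀ and a₂b₂ᵀ must span the same plane of matrices: they are the rank-1 matrices of the form x·S₀ + y·S₁.
The 2×2 minor of x·S₀ + y·S₁ on rows {0,1}, columns {0,1} is −144·x² − 216·xy = (-72)·(2·x + 3·y)(x), vanishing at (x:y) = (3:-2) and (0:1).
M₁ = 3·S₀ − 2·S₁ = [[0, -36, -54], [0, 36, 54]] = (-18)·[1, -1][0, 2, 3]ᵀ and M₂ = S₁ = [[-9, -27, 18], [-9, -27, 18]] = (-9)·[1, 1][1, 3, -2]ᵀ, so take a₁ = [1, -1], b₁ = [0, 2, 3], a₂ = [1, 1], b₂ = [1, 3, -2].
Each slice is an integer combination of E₁ = a₁b₁ᵀ and E₂ = a₂b₂ᵀ: S₀ = −6·E₁ − 6·E₂, S₁ = −9·E₂, S₂ = −3·E₁ + 3·E₂; reading off coefficients, c₁ = [-6, 0, -3] and c₂ = [-6, -9, 3].
Hence T = [1, -1] ⊗ [0, 2, 3] ⊗ [-6, 0, -3] + [1, 1] ⊗ [1, 3, -2] ⊗ [-6, -9, 3], so rank(T) ≤ 2.
These bounds meet, so rank(T) = 2.
Check entry T[1,0,2] = 3: (-1)·(0)·(-3) + (1)·(1)·(3) = 3.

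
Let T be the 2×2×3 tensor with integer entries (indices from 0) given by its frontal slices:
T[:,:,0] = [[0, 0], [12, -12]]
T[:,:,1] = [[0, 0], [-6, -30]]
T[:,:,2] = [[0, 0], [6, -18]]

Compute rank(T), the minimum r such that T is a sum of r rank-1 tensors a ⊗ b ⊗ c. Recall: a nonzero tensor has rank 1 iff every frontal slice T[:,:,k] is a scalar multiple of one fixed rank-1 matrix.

2

Lower bound: in the mode-2 unfolding of T (rows indexed by j, columns by (i,k)) the 2×2 minor on rows j ∈ {0, 1}, columns (i,k) ∈ {(1,0), (1,1)} is det [[12, -6], [-12, -30]] = -432 ≠ 0, so that unfolding has rank ≥ 2 and hence rank(T) ≥ 2 (CP rank is at least every unfolding rank, though it can be larger).
Upper bound: T[i,:,:] = a[i]·M for every slice, with a = [0, 1] and M = [[12, -6, 6], [-12, -30, -18]] (rows j, columns k).
Splitting M by its rows (j = 0, 1), M = [1, 0][12, -6, 6]ᵀ + [0, 1][-12, -30, -18]ᵀ.
Hence T = [0, 1] ⊗ [1, 0] ⊗ [12, -6, 6] + [0, 1] ⊗ [0, 1] ⊗ [-12, -30, -18], so rank(T) ≤ 2.
These bounds meet, so rank(T) = 2.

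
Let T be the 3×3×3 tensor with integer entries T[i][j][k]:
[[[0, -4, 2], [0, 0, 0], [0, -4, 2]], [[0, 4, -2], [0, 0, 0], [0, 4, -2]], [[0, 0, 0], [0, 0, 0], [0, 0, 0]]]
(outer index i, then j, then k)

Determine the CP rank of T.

Lower bound: T ≠ 0 (e.g. T[0,0,1] = -4), so rank(T) ≥ 1.
Upper bound: if T = a ⊗ b ⊗ c then every fibre of T is a multiple of the corresponding factor, so read the factors off the fibres through the nonzero entry T[0,0,1] = -4.
The mode-1 fibre T[:,0,1] = [-4, 4, 0] gives a = [1, -1, 0] (primitive direction); the mode-2 fibre T[0,:,1] = [-4, 0, -4] gives b = [1, 0, 1]; then c[k] = T[0,0,k] / (a[0]·b[0]) = [0, -4, 2] / 1 = [0, -4, 2].
Expanding [1, -1, 0] ⊗ [1, 0, 1] ⊗ [0, -4, 2] reproduces all 27 entries of T, so T = [1, -1, 0] ⊗ [1, 0, 1] ⊗ [0, -4, 2] and rank(T) ≤ 1.
These bounds meet, so rank(T) = 1.

1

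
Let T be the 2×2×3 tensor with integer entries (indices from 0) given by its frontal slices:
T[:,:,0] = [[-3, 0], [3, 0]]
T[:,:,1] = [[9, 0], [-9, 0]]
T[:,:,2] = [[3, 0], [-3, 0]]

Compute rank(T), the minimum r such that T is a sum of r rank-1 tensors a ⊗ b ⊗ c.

Lower bound: T ≠ 0 (e.g. T[0,0,0] = -3), so rank(T) ≥ 1.
Upper bound: the mode-1 fibre T[:,0,0] = [-3, 3] gives a = (1, -1) (primitive direction); the mode-2 fibre T[0,:,0] = [-3, 0] gives b = (1, 0); then c[k] = T[0,0,k] / (a[0]·b[0]) = [-3, 9, 3] / 1 = (-3, 9, 3).
Expanding (1, -1) ⊗ (1, 0) ⊗ (-3, 9, 3) reproduces all 12 entries of T, so T = (1, -1) ⊗ (1, 0) ⊗ (-3, 9, 3) and rank(T) ≤ 1.
These bounds meet, so rank(T) = 1.

1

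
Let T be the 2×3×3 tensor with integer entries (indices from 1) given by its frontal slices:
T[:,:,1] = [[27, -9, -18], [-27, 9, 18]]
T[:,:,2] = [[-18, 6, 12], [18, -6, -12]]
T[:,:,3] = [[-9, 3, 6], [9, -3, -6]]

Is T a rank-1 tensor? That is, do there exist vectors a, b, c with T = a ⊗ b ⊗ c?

If T = a ⊗ b ⊗ c then every fibre of T is a multiple of the corresponding factor, so read the factors off the fibres through the nonzero entry T[1,1,1] = 27.
The mode-1 fibre T[:,1,1] = [27, -27] gives a = (1, -1) (primitive direction); the mode-2 fibre T[1,:,1] = [27, -9, -18] gives b = (3, -1, -2); then c[k] = T[1,1,k] / (a[1]·b[1]) = [27, -18, -9] / 3 = (9, -6, -3).
Expanding (1, -1) ⊗ (3, -1, -2) ⊗ (9, -6, -3) reproduces all 18 entries of T, so T = (1, -1) ⊗ (3, -1, -2) ⊗ (9, -6, -3) and rank(T) ≤ 1.
Equivalently every frontal slice T[:,:,k] is c[k] times the rank-1 matrix (1, -1) ⊗ (3, -1, -2). So T has rank 1 (it is nonzero).

Yes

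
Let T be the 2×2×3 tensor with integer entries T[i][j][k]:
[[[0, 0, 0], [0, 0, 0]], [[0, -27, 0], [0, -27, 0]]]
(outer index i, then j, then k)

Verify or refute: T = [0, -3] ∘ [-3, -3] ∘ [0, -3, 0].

Reconstruct entrywise from the claimed factors. For example, T[0,0,0] = 0 and Σₗ aₗ[0]bₗ[0]cₗ[0] = (0)·(-3)·(0) = 0; checking all 12 entries, every one matches. The claim holds.

Yes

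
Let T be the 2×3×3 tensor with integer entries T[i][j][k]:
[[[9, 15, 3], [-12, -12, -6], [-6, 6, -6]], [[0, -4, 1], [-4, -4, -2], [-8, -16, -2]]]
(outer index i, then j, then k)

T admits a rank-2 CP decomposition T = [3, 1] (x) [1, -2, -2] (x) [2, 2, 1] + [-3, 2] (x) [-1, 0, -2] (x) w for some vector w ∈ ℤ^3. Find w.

Subtract the known terms from T to get the rank-1 residual R = [-3, 2] (x) [-1, 0, -2] (x) w, so R[i,j,k] = a[i]·b[j]·w[k]. Pick indices with nonzero a[0]·b[0] = (-3)·(-1) = 3. Only the fibre through (0,0,·) is needed: R[0,0,:] = T[0,0,:] − Σₗ aₗ[0]bₗ[0]cₗ = [9, 15, 3] − (3)·(1)·[2, 2, 1] = [3, 9, 0]. Then w[k] = R[0,0,k] / 3 for each k, giving w = [3, 9, 0] / 3 = [1, 3, 0].

w = [1, 3, 0]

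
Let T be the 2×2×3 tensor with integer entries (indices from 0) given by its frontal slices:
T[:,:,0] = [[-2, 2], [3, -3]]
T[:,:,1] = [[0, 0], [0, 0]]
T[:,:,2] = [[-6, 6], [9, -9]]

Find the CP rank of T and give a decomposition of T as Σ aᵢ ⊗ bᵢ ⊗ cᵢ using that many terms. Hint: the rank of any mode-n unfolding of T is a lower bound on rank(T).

Lower bound: T ≠ 0 (e.g. T[0,0,0] = -2), so rank(T) ≥ 1.
Upper bound: if T = a ⊗ b ⊗ c then every fibre of T is a multiple of the corresponding factor, so read the factors off the fibres through the nonzero entry T[0,0,0] = -2.
The mode-1 fibre T[:,0,0] = [-2, 3] gives a = [2, -3] (primitive direction); the mode-2 fibre T[0,:,0] = [-2, 2] gives b = [1, -1]; then c[k] = T[0,0,k] / (a[0]·b[0]) = [-2, 0, -6] / 2 = [-1, 0, -3].
Expanding [2, -3] ⊗ [1, -1] ⊗ [-1, 0, -3] reproduces all 12 entries of T, so T = [2, -3] ⊗ [1, -1] ⊗ [-1, 0, -3] and rank(T) ≤ 1.
These bounds meet, so rank(T) = 1.

rank(T) = 1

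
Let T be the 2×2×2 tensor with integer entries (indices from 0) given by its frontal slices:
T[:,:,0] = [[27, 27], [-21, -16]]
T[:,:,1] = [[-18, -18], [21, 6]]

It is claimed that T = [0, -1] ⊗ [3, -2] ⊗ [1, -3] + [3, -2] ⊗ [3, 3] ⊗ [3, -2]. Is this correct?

Reconstruct entrywise from the claimed factors. For example, T[0,0,0] = 27 and Σₗ aₗ[0]bₗ[0]cₗ[0] = (0)·(3)·(1) + (3)·(3)·(3) = 27; checking all 8 entries, every one matches. The claim holds.

Yes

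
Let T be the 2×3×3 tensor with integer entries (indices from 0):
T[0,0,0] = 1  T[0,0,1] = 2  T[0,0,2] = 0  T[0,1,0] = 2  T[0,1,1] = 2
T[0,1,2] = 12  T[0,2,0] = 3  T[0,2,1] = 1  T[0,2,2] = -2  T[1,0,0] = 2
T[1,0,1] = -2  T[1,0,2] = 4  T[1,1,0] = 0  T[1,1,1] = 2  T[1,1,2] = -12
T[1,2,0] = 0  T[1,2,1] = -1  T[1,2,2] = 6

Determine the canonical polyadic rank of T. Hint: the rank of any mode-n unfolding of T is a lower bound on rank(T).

Lower bound: in the mode-2 unfolding of T (rows indexed by j, columns by (i,k)) the 3×3 minor on rows j ∈ {0, 1, 2}, columns (i,k) ∈ {(0,0), (0,1), (0,2)} is det [[1, 2, 0], [2, 2, 12], [3, 1, -2]] = 64 ≠ 0, so that unfolding has rank ≥ 3 and hence rank(T) ≥ 3 (CP rank is at least every unfolding rank, though it can be larger).
Upper bound: T is a sum of 3 rank-1 terms, T = [1, -2] ⊗ [1, -2, 1] ⊗ [-1, 1, -2] + [1, -1] ⊗ [0, 2, -1] ⊗ [-2, 1, 2] + [1, 0] ⊗ [1, 2, 1] ⊗ [2, 1, 2] (written with every a and b primitive with positive leading entry and the scale carried by c; CP decompositions are not unique, and this one is verified by expanding entrywise), so rank(T) ≤ 3.
These bounds meet, so rank(T) = 3.

3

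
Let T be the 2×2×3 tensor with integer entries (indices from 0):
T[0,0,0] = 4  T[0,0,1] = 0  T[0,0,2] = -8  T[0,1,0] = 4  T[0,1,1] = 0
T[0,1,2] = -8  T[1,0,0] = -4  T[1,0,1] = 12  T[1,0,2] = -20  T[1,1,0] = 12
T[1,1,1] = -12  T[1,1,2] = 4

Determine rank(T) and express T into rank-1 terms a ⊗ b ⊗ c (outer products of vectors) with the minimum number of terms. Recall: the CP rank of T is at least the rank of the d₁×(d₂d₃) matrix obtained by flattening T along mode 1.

rank(T) = 2

Lower bound: in the mode-2 unfolding of T (rows indexed by j, columns by (i,k)) the 2×2 minor on rows j ∈ {0, 1}, columns (i,k) ∈ {(0,0), (1,0)} is det [[4, -4], [4, 12]] = 64 ≠ 0, so that unfolding has rank ≥ 2 and hence rank(T) ≥ 2 (CP rank is at least every unfolding rank, though it can be larger).
Upper bound: with S_k = T[:,:,k], the two rank-1 terms a₁b₁ᵀ, a₂b₂ᵀ are the rank-1 members of the pencil x·S₀ + y·S₁.
det(x·S₀ + y·S₁) is 64·x² − 96·xy = 32·(2·x − 3·y)(x), vanishing at (x:y) = (3:2) and (0:1).
M₁ = 3·S₀ + 2·S₁ = [[12, 12], [12, 12]] = 12·(1, 1)(1, 1)ᵀ and M₂ = S₁ = [[0, 0], [12, -12]] = 12·(0, 1)(1, -1)ᵀ, so take a₁ = (1, 1), b₁ = (1, 1), a₂ = (0, 1), b₂ = (1, -1).
Each slice is an integer combination of E₁ = a₁b₁ᵀ and E₂ = a₂b₂ᵀ: S₀ = 4·E₁ − 8·E₂, S₁ = 12·E₂, S₂ = −8·E₁ − 12·E₂; reading off coefficients, c₁ = (4, 0, -8) and c₂ = (-8, 12, -12).
Hence T = (1, 1) ⊗ (1, 1) ⊗ (4, 0, -8) + (0, 1) ⊗ (1, -1) ⊗ (-8, 12, -12), so rank(T) ≤ 2.
These bounds meet, so rank(T) = 2.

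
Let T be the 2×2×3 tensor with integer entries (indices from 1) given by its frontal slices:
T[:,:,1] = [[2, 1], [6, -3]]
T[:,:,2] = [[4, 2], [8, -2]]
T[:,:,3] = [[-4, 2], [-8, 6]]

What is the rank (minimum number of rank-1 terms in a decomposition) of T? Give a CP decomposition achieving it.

rank(T) = 3

Lower bound: the mode-3 unfolding of T (rows indexed by k, columns by (i,j) = (1,1), (1,2), (2,1), (2,2)) is [[2, 1, 6, -3], [4, 2, 8, -2], [-4, 2, -8, 6]].
There the 3×3 minor on rows k ∈ {1, 2, 3}, columns (i,j) ∈ {(1,1), (1,2), (2,1)} is det [[2, 1, 6], [4, 2, 8], [-4, 2, -8]] = 32 ≠ 0, so this unfolding has rank ≥ 3; CP rank is at least every unfolding rank, so rank(T) ≥ 3. (Flattening ranks never certify an upper bound on CP rank; for that we must actually write T with 3 rank-1 terms.)
Upper bound: T is a sum of 3 rank-1 terms, T = (0, 1) ⊗ (1, -1) ⊗ (4, 4, -4) + (1, 1) ⊗ (1, 0) ⊗ (0, 0, -8) + (1, 1) ⊗ (2, 1) ⊗ (1, 2, 2) (one valid choice — decompositions are not unique — normalised so each a, b is primitive with positive first nonzero entry; check it by expanding all entries), so rank(T) ≤ 3.
These bounds meet, so rank(T) = 3.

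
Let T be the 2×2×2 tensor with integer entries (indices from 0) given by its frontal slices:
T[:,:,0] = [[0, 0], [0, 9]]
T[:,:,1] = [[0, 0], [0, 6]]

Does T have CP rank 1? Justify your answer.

Yes

If T = a (x) b (x) c then every fibre of T is a multiple of the corresponding factor, so read the factors off the fibres through the nonzero entry T[1,1,0] = 9.
The mode-1 fibre T[:,1,0] = [0, 9] gives a = (0, 1) (primitive direction); the mode-2 fibre T[1,:,0] = [0, 9] gives b = (0, 1); then c[k] = T[1,1,k] / (a[1]·b[1]) = [9, 6] / 1 = (9, 6).
Expanding (0, 1) (x) (0, 1) (x) (9, 6) reproduces all 8 entries of T, so T = (0, 1) (x) (0, 1) (x) (9, 6) and rank(T) ≤ 1.
Equivalently every frontal slice T[:,:,k] is c[k] times the rank-1 matrix (0, 1) (x) (0, 1). So T has rank 1 (it is nonzero).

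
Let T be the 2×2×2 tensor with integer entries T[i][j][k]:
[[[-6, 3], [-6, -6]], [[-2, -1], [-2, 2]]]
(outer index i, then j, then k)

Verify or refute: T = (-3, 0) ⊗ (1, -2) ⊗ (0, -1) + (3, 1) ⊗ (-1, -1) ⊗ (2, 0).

Reconstruct entry (1,0,1) from the claimed factors: Σₗ aₗ[1]bₗ[0]cₗ[1] = (0)·(1)·(-1) + (1)·(-1)·(0) = 0, but T[1,0,1] = -1. The claim is false.

No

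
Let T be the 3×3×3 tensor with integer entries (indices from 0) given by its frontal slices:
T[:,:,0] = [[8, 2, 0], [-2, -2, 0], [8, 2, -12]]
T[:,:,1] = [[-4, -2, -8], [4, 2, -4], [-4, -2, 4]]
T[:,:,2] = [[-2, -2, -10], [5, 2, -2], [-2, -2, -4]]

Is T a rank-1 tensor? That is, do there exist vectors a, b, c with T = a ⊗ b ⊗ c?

The mode-3 unfolding of T (rows indexed by k, columns by (i,j) = (0,0), (0,1), (0,2), (1,0), (1,1), (1,2), (2,0), (2,1), (2,2)) is [[8, 2, 0, -2, -2, 0, 8, 2, -12], [-4, -2, -8, 4, 2, -4, -4, -2, 4], [-2, -2, -10, 5, 2, -2, -2, -2, -4]].
There the 3×3 minor on rows k ∈ {0, 1, 2}, columns (i,j) ∈ {(0,0), (0,1), (0,2)} is det [[8, 2, 0], [-4, -2, -8], [-2, -2, -10]] = -16 ≠ 0, so this unfolding has rank ≥ 3; CP rank is at least every unfolding rank, so rank(T) ≥ 3.
In particular rank(T) ≥ 3 > 1, so T is not rank-1.

No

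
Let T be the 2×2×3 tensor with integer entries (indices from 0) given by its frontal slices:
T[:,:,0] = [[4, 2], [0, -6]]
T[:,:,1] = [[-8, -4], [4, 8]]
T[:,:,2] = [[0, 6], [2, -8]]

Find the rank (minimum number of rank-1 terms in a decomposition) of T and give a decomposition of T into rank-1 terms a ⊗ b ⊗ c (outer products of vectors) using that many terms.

rank(T) = 3

Lower bound: the mode-3 unfolding of T (rows indexed by k, columns by (i,j) = (0,0), (0,1), (1,0), (1,1)) is [[4, 2, 0, -6], [-8, -4, 4, 8], [0, 6, 2, -8]].
There the 3×3 minor on rows k ∈ {0, 1, 2}, columns (i,j) ∈ {(0,0), (0,1), (1,0)} is det [[4, 2, 0], [-8, -4, 4], [0, 6, 2]] = -96 ≠ 0, so this unfolding has rank ≥ 3; CP rank is at least every unfolding rank, so rank(T) ≥ 3. (Unfolding ranks only ever bound the CP rank from below — rank(T) can be strictly larger than all of them — so the matching upper bound has to come from an explicit 3-term decomposition.)
Upper bound: T is a sum of 3 rank-1 terms, T = [0, 1] ⊗ [1, -1] ⊗ [4, -4, 8] + [1, -1] ⊗ [2, 1] ⊗ [2, -4, 2] + [2, 1] ⊗ [1, -1] ⊗ [0, 0, -2] (one valid choice — decompositions are not unique — normalised so each a, b is primitive with positive first nonzero entry; check it by expanding all entries), so rank(T) ≤ 3.
These bounds meet, so rank(T) = 3.
Check entry T[1,0,2] = 2: (1)·(1)·(8) + (-1)·(2)·(2) + (1)·(1)·(-2) = 2.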